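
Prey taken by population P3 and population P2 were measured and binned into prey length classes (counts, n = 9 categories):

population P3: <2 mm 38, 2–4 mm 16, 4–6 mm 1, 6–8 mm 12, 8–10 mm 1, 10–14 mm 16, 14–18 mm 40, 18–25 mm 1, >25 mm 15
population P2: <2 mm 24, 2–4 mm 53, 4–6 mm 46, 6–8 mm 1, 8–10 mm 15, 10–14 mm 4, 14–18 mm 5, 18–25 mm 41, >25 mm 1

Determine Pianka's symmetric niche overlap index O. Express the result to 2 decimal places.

0.40

Proportions for population P3 (n=140): 38/140=0.2714, 16/140=0.1143, 1/140=0.0071, 12/140=0.0857, 1/140=0.0071, 16/140=0.1143, 40/140=0.2857, 1/140=0.0071, 15/140=0.1071
Proportions for population P2 (n=190): 24/190=0.1263, 53/190=0.2789, 46/190=0.2421, 1/190=0.0053, 15/190=0.0789, 4/190=0.0211, 5/190=0.0263, 41/190=0.2158, 1/190=0.0053
Σ p₁ᵢp₂ᵢ = 0.034278 + 0.031878 + 0.001719 + 0.000454 + 0.000560 + 0.002412 + 0.007514 + 0.001532 + 0.000568 = 0.080915
Σp_1ᵢ² = 0.2714² + 0.1143² + 0.0071² + 0.0857² + 0.0071² + 0.1143² + 0.2857² + 0.0071² + 0.1071² = 0.073658 + 0.013064 + 0.000050 + 0.007344 + 0.000050 + 0.013064 + 0.081624 + 0.000050 + 0.011470 = 0.200374
Σp_2ᵢ² = 0.1263² + 0.2789² + 0.2421² + 0.0053² + 0.0789² + 0.0211² + 0.0263² + 0.2158² + 0.0053² = 0.015952 + 0.077785 + 0.058612 + 0.000028 + 0.006225 + 0.000445 + 0.000692 + 0.046570 + 0.000028 = 0.206337
O = 0.080915 / √(0.200374 × 0.206337) = 0.080915 / 0.2033336 = 0.3979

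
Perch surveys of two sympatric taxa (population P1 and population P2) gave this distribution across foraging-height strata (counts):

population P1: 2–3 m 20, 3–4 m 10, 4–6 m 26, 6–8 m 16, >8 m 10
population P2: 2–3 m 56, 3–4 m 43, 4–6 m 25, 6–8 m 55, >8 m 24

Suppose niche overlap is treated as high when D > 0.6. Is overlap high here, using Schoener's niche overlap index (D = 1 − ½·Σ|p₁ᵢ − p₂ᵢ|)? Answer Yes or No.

Yes

Proportions for population P1 (n=82): 20/82=0.2439, 10/82=0.1220, 26/82=0.3171, 16/82=0.1951, 10/82=0.1220
Proportions for population P2 (n=203): 56/203=0.2759, 43/203=0.2118, 25/203=0.1232, 55/203=0.2709, 24/203=0.1182
Σ|p₁ᵢ − p₂ᵢ| = 0.0320 + 0.0898 + 0.1939 + 0.0758 + 0.0038 = 0.3953
D = 1 − ½ × 0.3953 = 1 − 0.19765 = 0.80235
D = 0.80235 > 0.6 → Yes.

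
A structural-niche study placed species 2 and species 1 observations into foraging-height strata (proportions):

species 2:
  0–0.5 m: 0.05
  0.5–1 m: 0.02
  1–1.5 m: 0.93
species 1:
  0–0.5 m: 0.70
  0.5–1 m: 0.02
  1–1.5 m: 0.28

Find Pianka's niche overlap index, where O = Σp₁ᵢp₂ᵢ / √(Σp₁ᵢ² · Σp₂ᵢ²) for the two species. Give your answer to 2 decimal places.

0.42

Σ p₁ᵢp₂ᵢ = 0.0350 + 0.0004 + 0.2604 = 0.2958
Σp_1ᵢ² = 0.05² + 0.02² + 0.93² = 0.0025 + 0.0004 + 0.8649 = 0.8678
Σp_2ᵢ² = 0.70² + 0.02² + 0.28² = 0.4900 + 0.0004 + 0.0784 = 0.5688
O = 0.2958 / √(0.8678 × 0.5688) = 0.2958 / 0.70257 = 0.4210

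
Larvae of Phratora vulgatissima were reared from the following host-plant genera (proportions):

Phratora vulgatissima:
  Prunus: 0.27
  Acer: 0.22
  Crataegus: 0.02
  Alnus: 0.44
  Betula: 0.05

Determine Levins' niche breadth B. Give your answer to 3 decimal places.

Σpᵢ² = 0.27² + 0.22² + 0.02² + 0.44² + 0.05² = 0.0729 + 0.0484 + 0.0004 + 0.1936 + 0.0025 = 0.3178
B = 1 / 0.3178 = 3.14663

3.147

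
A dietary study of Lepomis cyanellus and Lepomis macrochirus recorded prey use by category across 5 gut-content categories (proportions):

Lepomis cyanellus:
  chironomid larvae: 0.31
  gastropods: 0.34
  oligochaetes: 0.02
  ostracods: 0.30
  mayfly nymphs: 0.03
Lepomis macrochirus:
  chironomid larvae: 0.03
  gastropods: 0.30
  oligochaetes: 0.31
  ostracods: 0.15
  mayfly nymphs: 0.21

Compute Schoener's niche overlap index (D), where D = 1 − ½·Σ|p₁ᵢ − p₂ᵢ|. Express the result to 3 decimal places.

Σ|p₁ᵢ − p₂ᵢ| = 0.28 + 0.04 + 0.29 + 0.15 + 0.18 = 0.94
D = 1 − ½ × 0.94 = 1 − 0.470 = 0.53000

0.530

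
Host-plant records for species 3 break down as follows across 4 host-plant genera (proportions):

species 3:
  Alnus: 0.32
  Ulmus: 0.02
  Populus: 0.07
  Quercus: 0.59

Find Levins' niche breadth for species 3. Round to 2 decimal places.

Σpᵢ² = 0.32² + 0.02² + 0.07² + 0.59² = 0.1024 + 0.0004 + 0.0049 + 0.3481 = 0.4558
B = 1 / 0.4558 = 2.1939

2.19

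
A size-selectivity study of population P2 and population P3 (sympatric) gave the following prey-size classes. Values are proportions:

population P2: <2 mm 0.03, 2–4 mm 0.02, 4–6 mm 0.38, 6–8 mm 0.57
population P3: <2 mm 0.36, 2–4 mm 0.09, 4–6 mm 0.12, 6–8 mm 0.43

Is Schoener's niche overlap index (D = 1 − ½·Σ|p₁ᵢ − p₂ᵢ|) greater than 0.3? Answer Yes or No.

Yes

Σ|p₁ᵢ − p₂ᵢ| = 0.33 + 0.07 + 0.26 + 0.14 = 0.80
D = 1 − ½ × 0.80 = 1 − 0.400 = 0.6000
D = 0.6000 > 0.3 → Yes.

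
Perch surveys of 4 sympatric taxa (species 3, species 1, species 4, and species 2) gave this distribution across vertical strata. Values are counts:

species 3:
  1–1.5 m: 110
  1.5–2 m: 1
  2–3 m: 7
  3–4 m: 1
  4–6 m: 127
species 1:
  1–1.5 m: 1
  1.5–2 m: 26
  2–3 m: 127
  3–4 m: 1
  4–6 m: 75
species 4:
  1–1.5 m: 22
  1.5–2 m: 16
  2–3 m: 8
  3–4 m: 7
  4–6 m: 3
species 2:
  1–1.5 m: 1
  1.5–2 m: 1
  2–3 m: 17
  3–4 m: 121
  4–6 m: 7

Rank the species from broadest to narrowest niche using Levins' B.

Proportions for species 3 (n=246): 110/246=0.4472, 1/246=0.0041, 7/246=0.0285, 1/246=0.0041, 127/246=0.5163
Proportions for species 1 (n=230): 1/230=0.0043, 26/230=0.1130, 127/230=0.5522, 1/230=0.0043, 75/230=0.3261
Proportions for species 4 (n=56): 22/56=0.3929, 16/56=0.2857, 8/56=0.1429, 7/56=0.1250, 3/56=0.0536
Proportions for species 2 (n=147): 1/147=0.0068, 1/147=0.0068, 17/147=0.1156, 121/147=0.8231, 7/147=0.0476
Σp_3ᵢ² = 0.4472² + 0.0041² + 0.0285² + 0.0041² + 0.5163² = 0.199988 + 0.000017 + 0.000812 + 0.000017 + 0.266566 = 0.467400
B_3 = 1 / 0.467400 = 2.1395
Σp_1ᵢ² = 0.0043² + 0.1130² + 0.5522² + 0.0043² + 0.3261² = 0.000018 + 0.012769 + 0.304925 + 0.000018 + 0.106341 = 0.424071
B_1 = 1 / 0.424071 = 2.3581
Σp_4ᵢ² = 0.3929² + 0.2857² + 0.1429² + 0.1250² + 0.0536² = 0.154370 + 0.081624 + 0.020420 + 0.015625 + 0.002873 = 0.274912
B_4 = 1 / 0.274912 = 3.6375
Σp_2ᵢ² = 0.0068² + 0.0068² + 0.1156² + 0.8231² + 0.0476² = 0.000046 + 0.000046 + 0.013363 + 0.677494 + 0.002266 = 0.693215
B_2 = 1 / 0.693215 = 1.4426
Ranking by B (broadest → narrowest): species 4 (3.64) > species 1 (2.36) > species 3 (2.14) > species 2 (1.44)

species 4 > species 1 > species 3 > species 2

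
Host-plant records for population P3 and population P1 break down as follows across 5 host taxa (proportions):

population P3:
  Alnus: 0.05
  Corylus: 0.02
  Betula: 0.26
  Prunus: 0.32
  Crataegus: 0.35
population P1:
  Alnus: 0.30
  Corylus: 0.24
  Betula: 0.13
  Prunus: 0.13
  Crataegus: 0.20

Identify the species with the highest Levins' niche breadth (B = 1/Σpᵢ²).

Σp_P3ᵢ² = 0.05² + 0.02² + 0.26² + 0.32² + 0.35² = 0.0025 + 0.0004 + 0.0676 + 0.1024 + 0.1225 = 0.2954
B_P3 = 1 / 0.2954 = 3.3852
Σp_P1ᵢ² = 0.30² + 0.24² + 0.13² + 0.13² + 0.20² = 0.0900 + 0.0576 + 0.0169 + 0.0169 + 0.0400 = 0.2214
B_P1 = 1 / 0.2214 = 4.5167
Highest B → broadest niche (most generalist): population P1 (B = 4.52).

population P1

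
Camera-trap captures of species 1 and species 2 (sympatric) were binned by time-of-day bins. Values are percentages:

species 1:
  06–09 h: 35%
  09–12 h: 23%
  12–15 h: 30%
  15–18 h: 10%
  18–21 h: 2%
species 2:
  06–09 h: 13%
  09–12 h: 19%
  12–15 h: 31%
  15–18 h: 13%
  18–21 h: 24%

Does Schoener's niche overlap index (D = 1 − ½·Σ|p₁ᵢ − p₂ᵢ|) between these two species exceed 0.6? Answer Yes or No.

Convert percentages to proportions (divide by 100).
Σ|p₁ᵢ − p₂ᵢ| = 0.22 + 0.04 + 0.01 + 0.03 + 0.22 = 0.52
D = 1 − ½ × 0.52 = 1 − 0.260 = 0.7400
D = 0.7400 > 0.6 → Yes.

Yes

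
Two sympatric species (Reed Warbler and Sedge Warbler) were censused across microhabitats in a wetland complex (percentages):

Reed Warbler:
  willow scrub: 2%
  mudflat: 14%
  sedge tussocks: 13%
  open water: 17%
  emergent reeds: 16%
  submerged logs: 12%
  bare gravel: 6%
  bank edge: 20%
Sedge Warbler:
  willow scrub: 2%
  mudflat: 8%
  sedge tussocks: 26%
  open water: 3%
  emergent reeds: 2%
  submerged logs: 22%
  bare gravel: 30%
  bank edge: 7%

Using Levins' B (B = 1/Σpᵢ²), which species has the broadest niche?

Reed Warbler

Convert percentages to proportions (divide by 100).
Σp_Reedᵢ² = 0.02² + 0.14² + 0.13² + 0.17² + 0.16² + 0.12² + 0.06² + 0.20² = 0.0004 + 0.0196 + 0.0169 + 0.0289 + 0.0256 + 0.0144 + 0.0036 + 0.0400 = 0.1494
B_Reed = 1 / 0.1494 = 6.6934
Σp_Sedgᵢ² = 0.02² + 0.08² + 0.26² + 0.03² + 0.02² + 0.22² + 0.30² + 0.07² = 0.0004 + 0.0064 + 0.0676 + 0.0009 + 0.0004 + 0.0484 + 0.0900 + 0.0049 = 0.2190
B_Sedg = 1 / 0.2190 = 4.5662
Highest B → broadest niche (most generalist): Reed Warbler (B = 6.69).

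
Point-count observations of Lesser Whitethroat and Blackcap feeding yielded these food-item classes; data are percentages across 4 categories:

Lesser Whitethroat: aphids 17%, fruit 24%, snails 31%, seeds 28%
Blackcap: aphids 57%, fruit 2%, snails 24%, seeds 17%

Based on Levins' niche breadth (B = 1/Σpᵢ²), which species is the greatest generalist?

Lesser Whitethroat

Convert percentages to proportions (divide by 100).
Σp_Whitᵢ² = 0.17² + 0.24² + 0.31² + 0.28² = 0.0289 + 0.0576 + 0.0961 + 0.0784 = 0.2610
B_Whit = 1 / 0.2610 = 3.8314
Σp_Blacᵢ² = 0.57² + 0.02² + 0.24² + 0.17² = 0.3249 + 0.0004 + 0.0576 + 0.0289 = 0.4118
B_Blac = 1 / 0.4118 = 2.4284
Highest B → broadest niche (most generalist): Lesser Whitethroat (B = 3.83).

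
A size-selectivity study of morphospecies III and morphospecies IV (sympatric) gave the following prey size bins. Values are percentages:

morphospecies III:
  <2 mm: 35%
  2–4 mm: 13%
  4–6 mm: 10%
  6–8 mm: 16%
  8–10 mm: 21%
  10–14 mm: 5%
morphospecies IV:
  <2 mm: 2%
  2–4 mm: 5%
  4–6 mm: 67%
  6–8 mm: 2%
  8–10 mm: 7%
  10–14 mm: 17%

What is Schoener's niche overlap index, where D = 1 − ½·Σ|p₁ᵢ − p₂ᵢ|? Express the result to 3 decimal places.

Convert percentages to proportions (divide by 100).
Σ|p₁ᵢ − p₂ᵢ| = 0.33 + 0.08 + 0.57 + 0.14 + 0.14 + 0.12 = 1.38
D = 1 − ½ × 1.38 = 1 − 0.690 = 0.31000

0.310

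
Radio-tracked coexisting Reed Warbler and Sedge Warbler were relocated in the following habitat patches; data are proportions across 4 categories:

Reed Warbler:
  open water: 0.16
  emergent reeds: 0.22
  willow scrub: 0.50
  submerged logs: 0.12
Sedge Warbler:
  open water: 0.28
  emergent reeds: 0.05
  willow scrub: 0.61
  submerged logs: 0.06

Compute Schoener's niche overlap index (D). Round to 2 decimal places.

Σ|p₁ᵢ − p₂ᵢ| = 0.12 + 0.17 + 0.11 + 0.06 = 0.46
D = 1 − ½ × 0.46 = 1 − 0.230 = 0.7700

0.77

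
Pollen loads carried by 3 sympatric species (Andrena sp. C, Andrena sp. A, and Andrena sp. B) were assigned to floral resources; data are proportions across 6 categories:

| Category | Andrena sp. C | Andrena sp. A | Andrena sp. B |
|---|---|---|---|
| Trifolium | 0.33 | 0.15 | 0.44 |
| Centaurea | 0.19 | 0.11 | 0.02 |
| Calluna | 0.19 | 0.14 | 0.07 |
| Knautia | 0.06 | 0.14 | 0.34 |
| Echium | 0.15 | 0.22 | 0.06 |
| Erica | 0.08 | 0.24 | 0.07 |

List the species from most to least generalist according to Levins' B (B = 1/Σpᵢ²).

Andrena sp. A > Andrena sp. C > Andrena sp. B

Σp_Cᵢ² = 0.33² + 0.19² + 0.19² + 0.06² + 0.15² + 0.08² = 0.1089 + 0.0361 + 0.0361 + 0.0036 + 0.0225 + 0.0064 = 0.2136
B_C = 1 / 0.2136 = 4.6816
Σp_Aᵢ² = 0.15² + 0.11² + 0.14² + 0.14² + 0.22² + 0.24² = 0.0225 + 0.0121 + 0.0196 + 0.0196 + 0.0484 + 0.0576 = 0.1798
B_A = 1 / 0.1798 = 5.5617
Σp_Bᵢ² = 0.44² + 0.02² + 0.07² + 0.34² + 0.06² + 0.07² = 0.1936 + 0.0004 + 0.0049 + 0.1156 + 0.0036 + 0.0049 = 0.3230
B_B = 1 / 0.3230 = 3.0960
Ranking by B (broadest → narrowest): Andrena sp. A (5.56) > Andrena sp. C (4.68) > Andrena sp. B (3.10)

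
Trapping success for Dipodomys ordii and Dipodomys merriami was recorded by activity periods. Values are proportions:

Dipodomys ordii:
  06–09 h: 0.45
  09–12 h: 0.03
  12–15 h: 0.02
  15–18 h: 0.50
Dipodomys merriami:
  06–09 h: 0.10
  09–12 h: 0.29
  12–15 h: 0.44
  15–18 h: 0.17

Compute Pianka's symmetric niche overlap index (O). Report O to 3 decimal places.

Σ p₁ᵢp₂ᵢ = 0.0450 + 0.0087 + 0.0088 + 0.0850 = 0.1475
Σp_1ᵢ² = 0.45² + 0.03² + 0.02² + 0.50² = 0.2025 + 0.0009 + 0.0004 + 0.2500 = 0.4538
Σp_2ᵢ² = 0.10² + 0.29² + 0.44² + 0.17² = 0.0100 + 0.0841 + 0.1936 + 0.0289 = 0.3166
O = 0.1475 / √(0.4538 × 0.3166) = 0.1475 / 0.379042 = 0.38914

0.389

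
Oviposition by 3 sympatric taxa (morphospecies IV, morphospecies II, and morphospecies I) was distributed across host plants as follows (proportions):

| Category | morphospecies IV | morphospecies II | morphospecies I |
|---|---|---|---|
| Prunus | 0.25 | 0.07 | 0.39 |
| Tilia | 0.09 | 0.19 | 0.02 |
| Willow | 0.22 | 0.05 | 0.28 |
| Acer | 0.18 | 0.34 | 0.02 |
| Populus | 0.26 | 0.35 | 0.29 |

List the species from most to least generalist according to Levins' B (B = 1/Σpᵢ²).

Σp_IVᵢ² = 0.25² + 0.09² + 0.22² + 0.18² + 0.26² = 0.0625 + 0.0081 + 0.0484 + 0.0324 + 0.0676 = 0.2190
B_IV = 1 / 0.2190 = 4.5662
Σp_IIᵢ² = 0.07² + 0.19² + 0.05² + 0.34² + 0.35² = 0.0049 + 0.0361 + 0.0025 + 0.1156 + 0.1225 = 0.2816
B_II = 1 / 0.2816 = 3.5511
Σp_Iᵢ² = 0.39² + 0.02² + 0.28² + 0.02² + 0.29² = 0.1521 + 0.0004 + 0.0784 + 0.0004 + 0.0841 = 0.3154
B_I = 1 / 0.3154 = 3.1706
Ranking by B (broadest → narrowest): morphospecies IV (4.57) > morphospecies II (3.55) > morphospecies I (3.17)

morphospecies IV > morphospecies II > morphospecies I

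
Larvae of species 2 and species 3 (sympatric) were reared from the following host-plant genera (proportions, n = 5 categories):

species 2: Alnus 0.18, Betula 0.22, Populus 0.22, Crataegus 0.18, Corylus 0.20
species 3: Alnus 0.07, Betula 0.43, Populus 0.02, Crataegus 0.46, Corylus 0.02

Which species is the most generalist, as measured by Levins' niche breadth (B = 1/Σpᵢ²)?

Σp_2ᵢ² = 0.18² + 0.22² + 0.22² + 0.18² + 0.20² = 0.0324 + 0.0484 + 0.0484 + 0.0324 + 0.0400 = 0.2016
B_2 = 1 / 0.2016 = 4.9603
Σp_3ᵢ² = 0.07² + 0.43² + 0.02² + 0.46² + 0.02² = 0.0049 + 0.1849 + 0.0004 + 0.2116 + 0.0004 = 0.4022
B_3 = 1 / 0.4022 = 2.4863
Highest B → broadest niche (most generalist): species 2 (B = 4.96).

species 2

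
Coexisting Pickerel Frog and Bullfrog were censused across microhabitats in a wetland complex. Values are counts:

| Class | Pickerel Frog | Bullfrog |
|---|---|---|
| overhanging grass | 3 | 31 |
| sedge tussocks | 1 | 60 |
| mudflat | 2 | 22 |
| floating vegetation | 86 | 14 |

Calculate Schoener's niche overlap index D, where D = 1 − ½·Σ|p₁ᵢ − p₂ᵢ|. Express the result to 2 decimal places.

Proportions for Pickerel Frog (n=92): 3/92=0.0326, 1/92=0.0109, 2/92=0.0217, 86/92=0.9348
Proportions for Bullfrog (n=127): 31/127=0.2441, 60/127=0.4724, 22/127=0.1732, 14/127=0.1102
Σ|p₁ᵢ − p₂ᵢ| = 0.2115 + 0.4615 + 0.1515 + 0.8246 = 1.6491
D = 1 − ½ × 1.6491 = 1 − 0.82455 = 0.17545

0.18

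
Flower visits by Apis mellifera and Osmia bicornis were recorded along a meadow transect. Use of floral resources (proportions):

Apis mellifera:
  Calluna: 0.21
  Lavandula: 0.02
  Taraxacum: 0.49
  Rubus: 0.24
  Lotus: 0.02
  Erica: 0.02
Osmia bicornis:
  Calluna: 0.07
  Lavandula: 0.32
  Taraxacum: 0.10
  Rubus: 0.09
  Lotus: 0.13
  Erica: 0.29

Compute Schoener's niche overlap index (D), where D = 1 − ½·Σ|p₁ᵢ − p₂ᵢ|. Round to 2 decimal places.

Σ|p₁ᵢ − p₂ᵢ| = 0.14 + 0.30 + 0.39 + 0.15 + 0.11 + 0.27 = 1.36
D = 1 − ½ × 1.36 = 1 − 0.680 = 0.3200

0.32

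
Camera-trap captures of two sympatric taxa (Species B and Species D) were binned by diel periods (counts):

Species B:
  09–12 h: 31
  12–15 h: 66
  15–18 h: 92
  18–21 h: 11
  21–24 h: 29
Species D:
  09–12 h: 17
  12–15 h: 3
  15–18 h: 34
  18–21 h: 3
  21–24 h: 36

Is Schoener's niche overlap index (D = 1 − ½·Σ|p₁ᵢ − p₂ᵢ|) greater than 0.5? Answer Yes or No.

Yes

Proportions for Species B (n=229): 31/229=0.1354, 66/229=0.2882, 92/229=0.4017, 11/229=0.0480, 29/229=0.1266
Proportions for Species D (n=93): 17/93=0.1828, 3/93=0.0323, 34/93=0.3656, 3/93=0.0323, 36/93=0.3871
Σ|p₁ᵢ − p₂ᵢ| = 0.0474 + 0.2559 + 0.0361 + 0.0157 + 0.2605 = 0.6156
D = 1 − ½ × 0.6156 = 1 − 0.30780 = 0.69220
D = 0.69220 > 0.5 → Yes.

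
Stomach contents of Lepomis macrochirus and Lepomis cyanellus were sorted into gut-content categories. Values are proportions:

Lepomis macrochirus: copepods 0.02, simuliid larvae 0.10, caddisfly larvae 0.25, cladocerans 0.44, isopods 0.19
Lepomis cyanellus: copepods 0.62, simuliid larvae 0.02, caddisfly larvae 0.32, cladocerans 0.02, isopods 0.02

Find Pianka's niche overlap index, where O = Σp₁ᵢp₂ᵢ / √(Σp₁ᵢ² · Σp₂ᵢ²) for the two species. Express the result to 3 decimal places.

Σ p₁ᵢp₂ᵢ = 0.0124 + 0.0020 + 0.0800 + 0.0088 + 0.0038 = 0.1070
Σp_1ᵢ² = 0.02² + 0.10² + 0.25² + 0.44² + 0.19² = 0.0004 + 0.0100 + 0.0625 + 0.1936 + 0.0361 = 0.3026
Σp_2ᵢ² = 0.62² + 0.02² + 0.32² + 0.02² + 0.02² = 0.3844 + 0.0004 + 0.1024 + 0.0004 + 0.0004 = 0.4880
O = 0.1070 / √(0.3026 × 0.4880) = 0.1070 / 0.384277 = 0.27844

0.278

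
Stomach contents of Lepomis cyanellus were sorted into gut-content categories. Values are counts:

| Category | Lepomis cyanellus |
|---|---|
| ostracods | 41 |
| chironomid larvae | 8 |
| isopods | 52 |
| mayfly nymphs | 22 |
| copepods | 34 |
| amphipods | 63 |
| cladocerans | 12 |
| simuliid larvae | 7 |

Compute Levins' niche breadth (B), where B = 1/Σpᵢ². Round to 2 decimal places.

Proportions for Lepomis cyanellus (n=239): 41/239=0.1715, 8/239=0.0335, 52/239=0.2176, 22/239=0.0921, 34/239=0.1423, 63/239=0.2636, 12/239=0.0502, 7/239=0.0293
Σpᵢ² = 0.1715² + 0.0335² + 0.2176² + 0.0921² + 0.1423² + 0.2636² + 0.0502² + 0.0293² = 0.029412 + 0.001122 + 0.047350 + 0.008482 + 0.020249 + 0.069485 + 0.002520 + 0.000858 = 0.179478
B = 1 / 0.179478 = 5.5717

5.57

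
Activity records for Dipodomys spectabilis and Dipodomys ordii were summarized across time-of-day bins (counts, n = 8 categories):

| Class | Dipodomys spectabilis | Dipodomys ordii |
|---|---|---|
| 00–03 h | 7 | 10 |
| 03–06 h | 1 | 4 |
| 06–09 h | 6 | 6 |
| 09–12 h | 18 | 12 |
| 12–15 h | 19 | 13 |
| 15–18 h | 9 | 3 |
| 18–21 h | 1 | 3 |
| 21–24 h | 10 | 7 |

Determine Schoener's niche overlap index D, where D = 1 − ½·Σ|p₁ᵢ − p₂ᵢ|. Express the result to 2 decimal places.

0.81

Proportions for Dipodomys spectabilis (n=71): 7/71=0.0986, 1/71=0.0141, 6/71=0.0845, 18/71=0.2535, 19/71=0.2676, 9/71=0.1268, 1/71=0.0141, 10/71=0.1408
Proportions for Dipodomys ordii (n=58): 10/58=0.1724, 4/58=0.0690, 6/58=0.1034, 12/58=0.2069, 13/58=0.2241, 3/58=0.0517, 3/58=0.0517, 7/58=0.1207
Σ|p₁ᵢ − p₂ᵢ| = 0.0738 + 0.0549 + 0.0189 + 0.0466 + 0.0435 + 0.0751 + 0.0376 + 0.0201 = 0.3705
D = 1 − ½ × 0.3705 = 1 − 0.18525 = 0.81475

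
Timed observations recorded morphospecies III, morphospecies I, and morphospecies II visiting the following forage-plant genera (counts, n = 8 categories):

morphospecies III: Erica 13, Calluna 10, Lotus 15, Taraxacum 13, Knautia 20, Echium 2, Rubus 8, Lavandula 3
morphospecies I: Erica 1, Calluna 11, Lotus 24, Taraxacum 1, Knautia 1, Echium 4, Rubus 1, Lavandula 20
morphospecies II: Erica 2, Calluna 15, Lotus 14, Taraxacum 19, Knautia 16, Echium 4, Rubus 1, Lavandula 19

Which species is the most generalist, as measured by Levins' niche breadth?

morphospecies III

Proportions for morphospecies III (n=84): 13/84=0.1548, 10/84=0.1190, 15/84=0.1786, 13/84=0.1548, 20/84=0.2381, 2/84=0.0238, 8/84=0.0952, 3/84=0.0357
Proportions for morphospecies I (n=63): 1/63=0.0159, 11/63=0.1746, 24/63=0.3810, 1/63=0.0159, 1/63=0.0159, 4/63=0.0635, 1/63=0.0159, 20/63=0.3175
Proportions for morphospecies II (n=90): 2/90=0.0222, 15/90=0.1667, 14/90=0.1556, 19/90=0.2111, 16/90=0.1778, 4/90=0.0444, 1/90=0.0111, 19/90=0.2111
Σp_IIIᵢ² = 0.1548² + 0.1190² + 0.1786² + 0.1548² + 0.2381² + 0.0238² + 0.0952² + 0.0357² = 0.023963 + 0.014161 + 0.031898 + 0.023963 + 0.056692 + 0.000566 + 0.009063 + 0.001274 = 0.161580
B_III = 1 / 0.161580 = 6.1889
Σp_Iᵢ² = 0.0159² + 0.1746² + 0.3810² + 0.0159² + 0.0159² + 0.0635² + 0.0159² + 0.3175² = 0.000253 + 0.030485 + 0.145161 + 0.000253 + 0.000253 + 0.004032 + 0.000253 + 0.100806 = 0.281496
B_I = 1 / 0.281496 = 3.5524
Σp_IIᵢ² = 0.0222² + 0.1667² + 0.1556² + 0.2111² + 0.1778² + 0.0444² + 0.0111² + 0.2111² = 0.000493 + 0.027789 + 0.024211 + 0.044563 + 0.031613 + 0.001971 + 0.000123 + 0.044563 = 0.175326
B_II = 1 / 0.175326 = 5.7037
Highest B → broadest niche (most generalist): morphospecies III (B = 6.19).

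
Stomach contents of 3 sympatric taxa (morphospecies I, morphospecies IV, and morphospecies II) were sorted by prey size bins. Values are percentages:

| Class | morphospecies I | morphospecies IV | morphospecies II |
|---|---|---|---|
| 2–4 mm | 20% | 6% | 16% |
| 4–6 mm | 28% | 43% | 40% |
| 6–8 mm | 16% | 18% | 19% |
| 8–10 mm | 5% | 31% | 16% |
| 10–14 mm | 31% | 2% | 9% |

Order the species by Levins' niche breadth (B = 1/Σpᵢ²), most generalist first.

Convert percentages to proportions (divide by 100).
Σp_Iᵢ² = 0.20² + 0.28² + 0.16² + 0.05² + 0.31² = 0.0400 + 0.0784 + 0.0256 + 0.0025 + 0.0961 = 0.2426
B_I = 1 / 0.2426 = 4.1220
Σp_IVᵢ² = 0.06² + 0.43² + 0.18² + 0.31² + 0.02² = 0.0036 + 0.1849 + 0.0324 + 0.0961 + 0.0004 = 0.3174
B_IV = 1 / 0.3174 = 3.1506
Σp_IIᵢ² = 0.16² + 0.40² + 0.19² + 0.16² + 0.09² = 0.0256 + 0.1600 + 0.0361 + 0.0256 + 0.0081 = 0.2554
B_II = 1 / 0.2554 = 3.9154
Ranking by B (broadest → narrowest): morphospecies I (4.12) > morphospecies II (3.92) > morphospecies IV (3.15)

morphospecies I > morphospecies II > morphospecies IV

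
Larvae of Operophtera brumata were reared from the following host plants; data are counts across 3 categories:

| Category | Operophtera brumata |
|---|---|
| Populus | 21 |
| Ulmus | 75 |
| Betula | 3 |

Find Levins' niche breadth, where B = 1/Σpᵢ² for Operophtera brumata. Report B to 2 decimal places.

Proportions for Operophtera brumata (n=99): 21/99=0.2121, 75/99=0.7576, 3/99=0.0303
Σpᵢ² = 0.2121² + 0.7576² + 0.0303² = 0.044986 + 0.573958 + 0.000918 = 0.619862
B = 1 / 0.619862 = 1.6133

1.61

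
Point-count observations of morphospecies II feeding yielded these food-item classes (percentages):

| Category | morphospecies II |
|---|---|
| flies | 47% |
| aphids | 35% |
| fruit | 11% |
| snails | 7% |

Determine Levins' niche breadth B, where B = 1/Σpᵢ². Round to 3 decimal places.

2.775

Convert percentages to proportions (divide by 100).
Σpᵢ² = 0.47² + 0.35² + 0.11² + 0.07² = 0.2209 + 0.1225 + 0.0121 + 0.0049 = 0.3604
B = 1 / 0.3604 = 2.77469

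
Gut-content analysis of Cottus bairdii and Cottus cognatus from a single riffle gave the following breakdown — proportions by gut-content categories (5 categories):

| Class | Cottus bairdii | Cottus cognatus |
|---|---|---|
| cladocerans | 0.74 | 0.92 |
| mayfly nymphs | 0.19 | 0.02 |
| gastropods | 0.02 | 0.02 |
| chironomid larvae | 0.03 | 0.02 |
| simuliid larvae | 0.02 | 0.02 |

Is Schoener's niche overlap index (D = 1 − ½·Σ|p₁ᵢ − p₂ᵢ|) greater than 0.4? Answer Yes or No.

Yes

Σ|p₁ᵢ − p₂ᵢ| = 0.18 + 0.17 + 0.00 + 0.01 + 0.00 = 0.36
D = 1 − ½ × 0.36 = 1 − 0.180 = 0.8200
D = 0.8200 > 0.4 → Yes.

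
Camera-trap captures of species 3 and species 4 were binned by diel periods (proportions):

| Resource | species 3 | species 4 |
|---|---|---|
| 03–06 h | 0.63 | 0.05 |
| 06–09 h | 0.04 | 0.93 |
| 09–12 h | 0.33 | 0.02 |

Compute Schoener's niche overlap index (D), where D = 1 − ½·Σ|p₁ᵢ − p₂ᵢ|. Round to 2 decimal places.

Σ|p₁ᵢ − p₂ᵢ| = 0.58 + 0.89 + 0.31 = 1.78
D = 1 − ½ × 1.78 = 1 − 0.890 = 0.1100

0.11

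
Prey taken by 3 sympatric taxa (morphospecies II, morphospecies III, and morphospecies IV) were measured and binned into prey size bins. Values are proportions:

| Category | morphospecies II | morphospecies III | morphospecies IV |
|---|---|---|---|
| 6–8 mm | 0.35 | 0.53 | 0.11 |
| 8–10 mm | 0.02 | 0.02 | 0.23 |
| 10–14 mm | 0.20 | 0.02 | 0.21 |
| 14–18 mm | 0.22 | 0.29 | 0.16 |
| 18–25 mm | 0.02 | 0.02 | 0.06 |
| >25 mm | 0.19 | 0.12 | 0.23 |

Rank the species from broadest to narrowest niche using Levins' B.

Σp_IIᵢ² = 0.35² + 0.02² + 0.20² + 0.22² + 0.02² + 0.19² = 0.1225 + 0.0004 + 0.0400 + 0.0484 + 0.0004 + 0.0361 = 0.2478
B_II = 1 / 0.2478 = 4.0355
Σp_IIIᵢ² = 0.53² + 0.02² + 0.02² + 0.29² + 0.02² + 0.12² = 0.2809 + 0.0004 + 0.0004 + 0.0841 + 0.0004 + 0.0144 = 0.3806
B_III = 1 / 0.3806 = 2.6274
Σp_IVᵢ² = 0.11² + 0.23² + 0.21² + 0.16² + 0.06² + 0.23² = 0.0121 + 0.0529 + 0.0441 + 0.0256 + 0.0036 + 0.0529 = 0.1912
B_IV = 1 / 0.1912 = 5.2301
Ranking by B (broadest → narrowest): morphospecies IV (5.23) > morphospecies II (4.04) > morphospecies III (2.63)

morphospecies IV > morphospecies II > morphospecies III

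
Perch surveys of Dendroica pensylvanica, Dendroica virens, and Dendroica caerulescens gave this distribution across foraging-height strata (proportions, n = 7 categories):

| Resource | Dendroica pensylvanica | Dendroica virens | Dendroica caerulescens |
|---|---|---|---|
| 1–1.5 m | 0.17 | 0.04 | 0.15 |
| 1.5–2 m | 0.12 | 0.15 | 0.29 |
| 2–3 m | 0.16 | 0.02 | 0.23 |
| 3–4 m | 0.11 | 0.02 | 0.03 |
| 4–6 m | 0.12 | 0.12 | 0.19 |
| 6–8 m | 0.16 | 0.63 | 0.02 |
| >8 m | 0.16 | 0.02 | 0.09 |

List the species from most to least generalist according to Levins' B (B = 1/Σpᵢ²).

Dendroica pensylvanica > Dendroica caerulescens > Dendroica virens

Σp_pensᵢ² = 0.17² + 0.12² + 0.16² + 0.11² + 0.12² + 0.16² + 0.16² = 0.0289 + 0.0144 + 0.0256 + 0.0121 + 0.0144 + 0.0256 + 0.0256 = 0.1466
B_pens = 1 / 0.1466 = 6.8213
Σp_vireᵢ² = 0.04² + 0.15² + 0.02² + 0.02² + 0.12² + 0.63² + 0.02² = 0.0016 + 0.0225 + 0.0004 + 0.0004 + 0.0144 + 0.3969 + 0.0004 = 0.4366
B_vire = 1 / 0.4366 = 2.2904
Σp_caerᵢ² = 0.15² + 0.29² + 0.23² + 0.03² + 0.19² + 0.02² + 0.09² = 0.0225 + 0.0841 + 0.0529 + 0.0009 + 0.0361 + 0.0004 + 0.0081 = 0.2050
B_caer = 1 / 0.2050 = 4.8780
Ranking by B (broadest → narrowest): Dendroica pensylvanica (6.82) > Dendroica caerulescens (4.88) > Dendroica virens (2.29)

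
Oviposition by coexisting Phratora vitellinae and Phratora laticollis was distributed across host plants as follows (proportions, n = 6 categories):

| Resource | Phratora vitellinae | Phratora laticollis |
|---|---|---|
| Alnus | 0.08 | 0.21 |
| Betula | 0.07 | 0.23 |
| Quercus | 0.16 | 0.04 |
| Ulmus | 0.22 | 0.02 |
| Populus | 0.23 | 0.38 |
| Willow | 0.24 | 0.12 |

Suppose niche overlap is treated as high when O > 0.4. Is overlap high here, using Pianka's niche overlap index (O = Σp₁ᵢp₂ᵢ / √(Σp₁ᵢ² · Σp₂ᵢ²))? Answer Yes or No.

Σ p₁ᵢp₂ᵢ = 0.0168 + 0.0161 + 0.0064 + 0.0044 + 0.0874 + 0.0288 = 0.1599
Σp_1ᵢ² = 0.08² + 0.07² + 0.16² + 0.22² + 0.23² + 0.24² = 0.0064 + 0.0049 + 0.0256 + 0.0484 + 0.0529 + 0.0576 = 0.1958
Σp_2ᵢ² = 0.21² + 0.23² + 0.04² + 0.02² + 0.38² + 0.12² = 0.0441 + 0.0529 + 0.0016 + 0.0004 + 0.1444 + 0.0144 = 0.2578
O = 0.1599 / √(0.1958 × 0.2578) = 0.1599 / 0.22467 = 0.7117
O = 0.7117 > 0.4 → Yes.

Yes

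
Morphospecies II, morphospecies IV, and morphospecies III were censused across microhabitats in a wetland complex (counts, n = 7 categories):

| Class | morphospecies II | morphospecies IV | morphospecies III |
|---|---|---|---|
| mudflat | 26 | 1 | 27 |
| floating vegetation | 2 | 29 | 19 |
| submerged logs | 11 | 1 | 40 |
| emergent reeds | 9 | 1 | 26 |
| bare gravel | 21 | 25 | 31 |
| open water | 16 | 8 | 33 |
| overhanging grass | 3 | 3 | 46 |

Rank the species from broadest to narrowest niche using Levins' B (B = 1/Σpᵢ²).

morphospecies III > morphospecies II > morphospecies IV

Proportions for morphospecies II (n=88): 26/88=0.2955, 2/88=0.0227, 11/88=0.1250, 9/88=0.1023, 21/88=0.2386, 16/88=0.1818, 3/88=0.0341
Proportions for morphospecies IV (n=68): 1/68=0.0147, 29/68=0.4265, 1/68=0.0147, 1/68=0.0147, 25/68=0.3676, 8/68=0.1176, 3/68=0.0441
Proportions for morphospecies III (n=222): 27/222=0.1216, 19/222=0.0856, 40/222=0.1802, 26/222=0.1171, 31/222=0.1396, 33/222=0.1486, 46/222=0.2072
Σp_IIᵢ² = 0.2955² + 0.0227² + 0.1250² + 0.1023² + 0.2386² + 0.1818² + 0.0341² = 0.087320 + 0.000515 + 0.015625 + 0.010465 + 0.056930 + 0.033051 + 0.001163 = 0.205069
B_II = 1 / 0.205069 = 4.8764
Σp_IVᵢ² = 0.0147² + 0.4265² + 0.0147² + 0.0147² + 0.3676² + 0.1176² + 0.0441² = 0.000216 + 0.181902 + 0.000216 + 0.000216 + 0.135130 + 0.013830 + 0.001945 = 0.333455
B_IV = 1 / 0.333455 = 2.9989
Σp_IIIᵢ² = 0.1216² + 0.0856² + 0.1802² + 0.1171² + 0.1396² + 0.1486² + 0.2072² = 0.014787 + 0.007327 + 0.032472 + 0.013712 + 0.019488 + 0.022082 + 0.042932 = 0.152800
B_III = 1 / 0.152800 = 6.5445
Ranking by B (broadest → narrowest): morphospecies III (6.54) > morphospecies II (4.88) > morphospecies IV (3.00)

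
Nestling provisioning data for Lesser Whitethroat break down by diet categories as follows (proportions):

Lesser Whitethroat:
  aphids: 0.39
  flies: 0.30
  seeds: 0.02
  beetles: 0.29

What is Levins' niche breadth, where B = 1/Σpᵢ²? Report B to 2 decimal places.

Σpᵢ² = 0.39² + 0.30² + 0.02² + 0.29² = 0.1521 + 0.0900 + 0.0004 + 0.0841 = 0.3266
B = 1 / 0.3266 = 3.0618

3.06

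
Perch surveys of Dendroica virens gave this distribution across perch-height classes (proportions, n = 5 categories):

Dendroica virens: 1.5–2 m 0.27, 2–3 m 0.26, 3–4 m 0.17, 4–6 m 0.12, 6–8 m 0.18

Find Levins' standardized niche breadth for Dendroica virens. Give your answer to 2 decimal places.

0.91

Σpᵢ² = 0.27² + 0.26² + 0.17² + 0.12² + 0.18² = 0.0729 + 0.0676 + 0.0289 + 0.0144 + 0.0324 = 0.2162
B = 1 / 0.2162 = 4.6253
Bₛ = (B − 1)/(n − 1) = (4.6253 − 1)/(5 − 1) = 3.6253/4 = 0.9063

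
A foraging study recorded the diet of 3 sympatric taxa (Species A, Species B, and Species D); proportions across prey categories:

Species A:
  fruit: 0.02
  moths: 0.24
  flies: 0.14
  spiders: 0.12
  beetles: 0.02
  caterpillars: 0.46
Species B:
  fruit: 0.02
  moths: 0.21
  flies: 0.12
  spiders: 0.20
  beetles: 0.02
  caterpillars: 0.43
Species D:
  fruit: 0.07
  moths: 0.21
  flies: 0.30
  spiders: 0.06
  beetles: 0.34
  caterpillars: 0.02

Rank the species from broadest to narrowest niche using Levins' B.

Σp_Aᵢ² = 0.02² + 0.24² + 0.14² + 0.12² + 0.02² + 0.46² = 0.0004 + 0.0576 + 0.0196 + 0.0144 + 0.0004 + 0.2116 = 0.3040
B_A = 1 / 0.3040 = 3.2895
Σp_Bᵢ² = 0.02² + 0.21² + 0.12² + 0.20² + 0.02² + 0.43² = 0.0004 + 0.0441 + 0.0144 + 0.0400 + 0.0004 + 0.1849 = 0.2842
B_B = 1 / 0.2842 = 3.5186
Σp_Dᵢ² = 0.07² + 0.21² + 0.30² + 0.06² + 0.34² + 0.02² = 0.0049 + 0.0441 + 0.0900 + 0.0036 + 0.1156 + 0.0004 = 0.2586
B_D = 1 / 0.2586 = 3.8670
Ranking by B (broadest → narrowest): Species D (3.87) > Species B (3.52) > Species A (3.29)

Species D > Species B > Species A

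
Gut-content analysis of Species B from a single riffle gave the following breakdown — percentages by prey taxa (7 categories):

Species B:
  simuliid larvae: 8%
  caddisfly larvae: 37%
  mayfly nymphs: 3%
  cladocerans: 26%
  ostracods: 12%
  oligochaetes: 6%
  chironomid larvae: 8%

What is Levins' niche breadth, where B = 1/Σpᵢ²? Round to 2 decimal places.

Convert percentages to proportions (divide by 100).
Σpᵢ² = 0.08² + 0.37² + 0.03² + 0.26² + 0.12² + 0.06² + 0.08² = 0.0064 + 0.1369 + 0.0009 + 0.0676 + 0.0144 + 0.0036 + 0.0064 = 0.2362
B = 1 / 0.2362 = 4.2337

4.23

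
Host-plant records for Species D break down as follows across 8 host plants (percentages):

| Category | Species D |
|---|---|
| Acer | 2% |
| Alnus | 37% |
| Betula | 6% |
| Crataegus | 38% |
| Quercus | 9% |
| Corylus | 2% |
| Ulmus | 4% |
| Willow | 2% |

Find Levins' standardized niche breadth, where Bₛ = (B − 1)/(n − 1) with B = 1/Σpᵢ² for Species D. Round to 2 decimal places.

0.34

Convert percentages to proportions (divide by 100).
Σpᵢ² = 0.02² + 0.37² + 0.06² + 0.38² + 0.09² + 0.02² + 0.04² + 0.02² = 0.0004 + 0.1369 + 0.0036 + 0.1444 + 0.0081 + 0.0004 + 0.0016 + 0.0004 = 0.2958
B = 1 / 0.2958 = 3.3807
Bₛ = (B − 1)/(n − 1) = (3.3807 − 1)/(8 − 1) = 2.3807/7 = 0.3401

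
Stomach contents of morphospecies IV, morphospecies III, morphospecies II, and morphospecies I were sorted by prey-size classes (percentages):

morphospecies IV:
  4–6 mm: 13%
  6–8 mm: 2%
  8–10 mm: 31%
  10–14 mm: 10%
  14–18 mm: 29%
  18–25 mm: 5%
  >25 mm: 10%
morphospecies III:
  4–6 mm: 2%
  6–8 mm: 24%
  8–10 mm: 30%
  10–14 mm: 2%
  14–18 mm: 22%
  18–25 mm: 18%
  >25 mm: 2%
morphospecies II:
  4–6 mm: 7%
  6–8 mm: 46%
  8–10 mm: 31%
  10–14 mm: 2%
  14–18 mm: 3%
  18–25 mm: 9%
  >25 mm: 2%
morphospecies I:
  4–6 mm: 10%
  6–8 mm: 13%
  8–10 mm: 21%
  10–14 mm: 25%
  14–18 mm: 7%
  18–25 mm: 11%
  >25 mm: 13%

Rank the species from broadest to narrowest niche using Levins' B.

morphospecies I > morphospecies IV > morphospecies III > morphospecies II

Convert percentages to proportions (divide by 100).
Σp_IVᵢ² = 0.13² + 0.02² + 0.31² + 0.10² + 0.29² + 0.05² + 0.10² = 0.0169 + 0.0004 + 0.0961 + 0.0100 + 0.0841 + 0.0025 + 0.0100 = 0.2200
B_IV = 1 / 0.2200 = 4.5455
Σp_IIIᵢ² = 0.02² + 0.24² + 0.30² + 0.02² + 0.22² + 0.18² + 0.02² = 0.0004 + 0.0576 + 0.0900 + 0.0004 + 0.0484 + 0.0324 + 0.0004 = 0.2296
B_III = 1 / 0.2296 = 4.3554
Σp_IIᵢ² = 0.07² + 0.46² + 0.31² + 0.02² + 0.03² + 0.09² + 0.02² = 0.0049 + 0.2116 + 0.0961 + 0.0004 + 0.0009 + 0.0081 + 0.0004 = 0.3224
B_II = 1 / 0.3224 = 3.1017
Σp_Iᵢ² = 0.10² + 0.13² + 0.21² + 0.25² + 0.07² + 0.11² + 0.13² = 0.0100 + 0.0169 + 0.0441 + 0.0625 + 0.0049 + 0.0121 + 0.0169 = 0.1674
B_I = 1 / 0.1674 = 5.9737
Ranking by B (broadest → narrowest): morphospecies I (5.97) > morphospecies IV (4.55) > morphospecies III (4.36) > morphospecies II (3.10)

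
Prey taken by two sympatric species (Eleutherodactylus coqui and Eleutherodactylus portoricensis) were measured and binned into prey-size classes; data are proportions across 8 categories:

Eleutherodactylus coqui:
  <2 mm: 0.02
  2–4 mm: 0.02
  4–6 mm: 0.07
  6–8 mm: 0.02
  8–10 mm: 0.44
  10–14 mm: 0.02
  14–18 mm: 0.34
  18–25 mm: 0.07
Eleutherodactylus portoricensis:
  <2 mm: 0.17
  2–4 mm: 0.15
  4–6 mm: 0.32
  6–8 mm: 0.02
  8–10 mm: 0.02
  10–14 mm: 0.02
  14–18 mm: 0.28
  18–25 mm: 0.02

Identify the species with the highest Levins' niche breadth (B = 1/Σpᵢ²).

Eleutherodactylus portoricensis

Σp_coquᵢ² = 0.02² + 0.02² + 0.07² + 0.02² + 0.44² + 0.02² + 0.34² + 0.07² = 0.0004 + 0.0004 + 0.0049 + 0.0004 + 0.1936 + 0.0004 + 0.1156 + 0.0049 = 0.3206
B_coqu = 1 / 0.3206 = 3.1192
Σp_portᵢ² = 0.17² + 0.15² + 0.32² + 0.02² + 0.02² + 0.02² + 0.28² + 0.02² = 0.0289 + 0.0225 + 0.1024 + 0.0004 + 0.0004 + 0.0004 + 0.0784 + 0.0004 = 0.2338
B_port = 1 / 0.2338 = 4.2772
Highest B → broadest niche (most generalist): Eleutherodactylus portoricensis (B = 4.28).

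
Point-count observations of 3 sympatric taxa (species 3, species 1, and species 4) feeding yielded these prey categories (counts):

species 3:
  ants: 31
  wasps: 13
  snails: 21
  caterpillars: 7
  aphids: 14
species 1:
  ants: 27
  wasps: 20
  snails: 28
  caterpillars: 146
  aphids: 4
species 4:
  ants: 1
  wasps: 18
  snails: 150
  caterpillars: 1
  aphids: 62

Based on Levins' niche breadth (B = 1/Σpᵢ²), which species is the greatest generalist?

species 3

Proportions for species 3 (n=86): 31/86=0.3605, 13/86=0.1512, 21/86=0.2442, 7/86=0.0814, 14/86=0.1628
Proportions for species 1 (n=225): 27/225=0.1200, 20/225=0.0889, 28/225=0.1244, 146/225=0.6489, 4/225=0.0178
Proportions for species 4 (n=232): 1/232=0.0043, 18/232=0.0776, 150/232=0.6466, 1/232=0.0043, 62/232=0.2672
Σp_3ᵢ² = 0.3605² + 0.1512² + 0.2442² + 0.0814² + 0.1628² = 0.129960 + 0.022861 + 0.059634 + 0.006626 + 0.026504 = 0.245585
B_3 = 1 / 0.245585 = 4.0719
Σp_1ᵢ² = 0.1200² + 0.0889² + 0.1244² + 0.6489² + 0.0178² = 0.014400 + 0.007903 + 0.015475 + 0.421071 + 0.000317 = 0.459166
B_1 = 1 / 0.459166 = 2.1779
Σp_4ᵢ² = 0.0043² + 0.0776² + 0.6466² + 0.0043² + 0.2672² = 0.000018 + 0.006022 + 0.418092 + 0.000018 + 0.071396 = 0.495546
B_4 = 1 / 0.495546 = 2.0180
Highest B → broadest niche (most generalist): species 3 (B = 4.07).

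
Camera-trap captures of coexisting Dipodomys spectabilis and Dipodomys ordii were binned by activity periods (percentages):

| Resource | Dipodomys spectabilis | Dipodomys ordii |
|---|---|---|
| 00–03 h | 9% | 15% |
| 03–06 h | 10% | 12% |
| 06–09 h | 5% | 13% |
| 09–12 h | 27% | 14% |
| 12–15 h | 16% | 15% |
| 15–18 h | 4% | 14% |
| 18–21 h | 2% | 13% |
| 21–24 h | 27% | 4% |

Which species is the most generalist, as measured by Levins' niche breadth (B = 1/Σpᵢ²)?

Convert percentages to proportions (divide by 100).
Σp_specᵢ² = 0.09² + 0.10² + 0.05² + 0.27² + 0.16² + 0.04² + 0.02² + 0.27² = 0.0081 + 0.0100 + 0.0025 + 0.0729 + 0.0256 + 0.0016 + 0.0004 + 0.0729 = 0.1940
B_spec = 1 / 0.1940 = 5.1546
Σp_ordiᵢ² = 0.15² + 0.12² + 0.13² + 0.14² + 0.15² + 0.14² + 0.13² + 0.04² = 0.0225 + 0.0144 + 0.0169 + 0.0196 + 0.0225 + 0.0196 + 0.0169 + 0.0016 = 0.1340
B_ordi = 1 / 0.1340 = 7.4627
Highest B → broadest niche (most generalist): Dipodomys ordii (B = 7.46).

Dipodomys ordii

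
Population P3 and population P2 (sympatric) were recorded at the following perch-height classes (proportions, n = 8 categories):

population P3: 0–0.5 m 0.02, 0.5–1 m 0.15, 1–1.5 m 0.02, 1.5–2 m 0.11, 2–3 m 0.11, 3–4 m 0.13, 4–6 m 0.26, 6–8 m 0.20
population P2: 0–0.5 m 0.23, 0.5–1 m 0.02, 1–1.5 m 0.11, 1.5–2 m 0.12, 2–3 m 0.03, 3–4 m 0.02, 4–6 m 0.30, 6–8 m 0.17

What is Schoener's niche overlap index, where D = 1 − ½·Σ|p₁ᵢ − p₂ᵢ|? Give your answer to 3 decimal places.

Σ|p₁ᵢ − p₂ᵢ| = 0.21 + 0.13 + 0.09 + 0.01 + 0.08 + 0.11 + 0.04 + 0.03 = 0.70
D = 1 − ½ × 0.70 = 1 − 0.350 = 0.65000

0.650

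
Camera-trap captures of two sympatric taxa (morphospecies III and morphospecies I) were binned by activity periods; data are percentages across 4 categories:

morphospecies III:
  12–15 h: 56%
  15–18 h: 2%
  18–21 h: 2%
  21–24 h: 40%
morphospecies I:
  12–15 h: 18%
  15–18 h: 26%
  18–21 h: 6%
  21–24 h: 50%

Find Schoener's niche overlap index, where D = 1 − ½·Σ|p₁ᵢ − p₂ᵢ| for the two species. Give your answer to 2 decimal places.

Convert percentages to proportions (divide by 100).
Σ|p₁ᵢ − p₂ᵢ| = 0.38 + 0.24 + 0.04 + 0.10 = 0.76
D = 1 − ½ × 0.76 = 1 − 0.380 = 0.6200

0.62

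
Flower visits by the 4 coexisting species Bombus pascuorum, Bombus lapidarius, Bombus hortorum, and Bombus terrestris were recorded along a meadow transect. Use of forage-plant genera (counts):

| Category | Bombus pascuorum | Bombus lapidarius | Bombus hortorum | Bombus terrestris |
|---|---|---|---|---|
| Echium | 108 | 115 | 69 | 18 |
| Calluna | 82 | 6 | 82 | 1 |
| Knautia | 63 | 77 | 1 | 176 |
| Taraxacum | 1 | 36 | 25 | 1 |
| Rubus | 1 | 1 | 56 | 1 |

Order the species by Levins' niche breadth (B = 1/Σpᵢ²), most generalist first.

Proportions for Bombus pascuorum (n=255): 108/255=0.4235, 82/255=0.3216, 63/255=0.2471, 1/255=0.0039, 1/255=0.0039
Proportions for Bombus lapidarius (n=235): 115/235=0.4894, 6/235=0.0255, 77/235=0.3277, 36/235=0.1532, 1/235=0.0043
Proportions for Bombus hortorum (n=233): 69/233=0.2961, 82/233=0.3519, 1/233=0.0043, 25/233=0.1073, 56/233=0.2403
Proportions for Bombus terrestris (n=197): 18/197=0.0914, 1/197=0.0051, 176/197=0.8934, 1/197=0.0051, 1/197=0.0051
Σp_pascᵢ² = 0.4235² + 0.3216² + 0.2471² + 0.0039² + 0.0039² = 0.179352 + 0.103427 + 0.061058 + 0.000015 + 0.000015 = 0.343867
B_pasc = 1 / 0.343867 = 2.9081
Σp_lapiᵢ² = 0.4894² + 0.0255² + 0.3277² + 0.1532² + 0.0043² = 0.239512 + 0.000650 + 0.107387 + 0.023470 + 0.000018 = 0.371037
B_lapi = 1 / 0.371037 = 2.6951
Σp_hortᵢ² = 0.2961² + 0.3519² + 0.0043² + 0.1073² + 0.2403² = 0.087675 + 0.123834 + 0.000018 + 0.011513 + 0.057744 = 0.280784
B_hort = 1 / 0.280784 = 3.5615
Σp_terrᵢ² = 0.0914² + 0.0051² + 0.8934² + 0.0051² + 0.0051² = 0.008354 + 0.000026 + 0.798164 + 0.000026 + 0.000026 = 0.806596
B_terr = 1 / 0.806596 = 1.2398
Ranking by B (broadest → narrowest): Bombus hortorum (3.56) > Bombus pascuorum (2.91) > Bombus lapidarius (2.70) > Bombus terrestris (1.24)

Bombus hortorum > Bombus pascuorum > Bombus lapidarius > Bombus terrestris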